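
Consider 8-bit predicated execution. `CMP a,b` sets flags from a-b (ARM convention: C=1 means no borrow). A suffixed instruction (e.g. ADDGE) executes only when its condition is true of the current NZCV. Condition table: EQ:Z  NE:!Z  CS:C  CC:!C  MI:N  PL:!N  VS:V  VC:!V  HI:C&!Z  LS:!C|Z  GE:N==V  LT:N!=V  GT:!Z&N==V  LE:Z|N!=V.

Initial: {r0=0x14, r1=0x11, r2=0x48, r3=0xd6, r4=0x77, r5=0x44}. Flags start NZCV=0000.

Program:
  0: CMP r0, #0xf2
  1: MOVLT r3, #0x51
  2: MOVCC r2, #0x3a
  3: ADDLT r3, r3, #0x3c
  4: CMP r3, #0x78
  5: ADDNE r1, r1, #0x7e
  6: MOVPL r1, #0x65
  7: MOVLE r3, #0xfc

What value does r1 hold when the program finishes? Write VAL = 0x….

[0] flags=0000 → (cmp)
[1] flags=0000 LT?F → skip
[2] flags=0000 CC?T → r2=0x3a
[3] flags=0000 LT?F → skip
[4] flags=0011 → (cmp)
[5] flags=0011 NE?T → r1=0x8f
[6] flags=0011 PL?T → r1=0x65
[7] flags=0011 LE?T → r3=0xfc

VAL = 0x65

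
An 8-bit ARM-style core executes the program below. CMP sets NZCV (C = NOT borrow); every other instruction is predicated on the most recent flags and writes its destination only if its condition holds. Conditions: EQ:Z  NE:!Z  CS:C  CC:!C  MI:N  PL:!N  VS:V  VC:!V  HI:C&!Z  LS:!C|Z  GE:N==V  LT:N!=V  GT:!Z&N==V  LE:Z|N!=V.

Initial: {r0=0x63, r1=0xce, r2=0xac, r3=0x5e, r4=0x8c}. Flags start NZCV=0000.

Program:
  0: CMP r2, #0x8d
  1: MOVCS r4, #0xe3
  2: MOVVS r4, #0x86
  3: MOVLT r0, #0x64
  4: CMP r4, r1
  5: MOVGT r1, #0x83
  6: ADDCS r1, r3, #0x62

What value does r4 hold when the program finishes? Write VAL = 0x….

VAL = 0xe3

[0] flags=0010 → (cmp)
[1] flags=0010 CS?T → r4=0xe3
[2] flags=0010 VS?F → skip
[3] flags=0010 LT?F → skip
[4] flags=0010 → (cmp)
[5] flags=0010 GT?T → r1=0x83
[6] flags=0010 CS?T → r1=0xc0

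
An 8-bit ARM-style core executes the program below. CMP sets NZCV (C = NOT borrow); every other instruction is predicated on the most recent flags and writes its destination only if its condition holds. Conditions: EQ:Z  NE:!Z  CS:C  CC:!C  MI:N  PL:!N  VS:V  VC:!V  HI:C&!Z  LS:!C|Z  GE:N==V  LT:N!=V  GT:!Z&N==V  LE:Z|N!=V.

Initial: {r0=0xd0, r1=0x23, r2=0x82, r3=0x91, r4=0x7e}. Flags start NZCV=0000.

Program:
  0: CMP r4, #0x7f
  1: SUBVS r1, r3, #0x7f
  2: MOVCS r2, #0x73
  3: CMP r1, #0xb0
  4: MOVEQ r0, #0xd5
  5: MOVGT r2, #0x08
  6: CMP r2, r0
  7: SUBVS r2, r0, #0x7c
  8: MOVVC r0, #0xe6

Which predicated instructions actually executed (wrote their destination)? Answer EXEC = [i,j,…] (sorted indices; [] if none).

EXEC = [5,8]

[0] flags=1000 → (cmp)
[1] flags=1000 VS?F → skip
[2] flags=1000 CS?F → skip
[3] flags=0000 → (cmp)
[4] flags=0000 EQ?F → skip
[5] flags=0000 GT?T → r2=0x08
[6] flags=0000 → (cmp)
[7] flags=0000 VS?F → skip
[8] flags=0000 VC?T → r0=0xe6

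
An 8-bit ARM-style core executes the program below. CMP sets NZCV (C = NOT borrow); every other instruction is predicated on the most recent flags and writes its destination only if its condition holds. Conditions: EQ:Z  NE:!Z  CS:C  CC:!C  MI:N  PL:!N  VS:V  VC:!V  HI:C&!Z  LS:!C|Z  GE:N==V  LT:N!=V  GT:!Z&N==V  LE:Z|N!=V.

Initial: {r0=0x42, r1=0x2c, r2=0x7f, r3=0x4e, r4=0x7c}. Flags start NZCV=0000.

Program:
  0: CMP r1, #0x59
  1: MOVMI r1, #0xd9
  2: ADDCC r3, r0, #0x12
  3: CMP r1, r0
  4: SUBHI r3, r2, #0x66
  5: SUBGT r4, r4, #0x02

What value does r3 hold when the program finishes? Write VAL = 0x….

[0] flags=1000 → (cmp)
[1] flags=1000 MI?T → r1=0xd9
[2] flags=1000 CC?T → r3=0x54
[3] flags=1010 → (cmp)
[4] flags=1010 HI?T → r3=0x19
[5] flags=1010 GT?F → skip

VAL = 0x19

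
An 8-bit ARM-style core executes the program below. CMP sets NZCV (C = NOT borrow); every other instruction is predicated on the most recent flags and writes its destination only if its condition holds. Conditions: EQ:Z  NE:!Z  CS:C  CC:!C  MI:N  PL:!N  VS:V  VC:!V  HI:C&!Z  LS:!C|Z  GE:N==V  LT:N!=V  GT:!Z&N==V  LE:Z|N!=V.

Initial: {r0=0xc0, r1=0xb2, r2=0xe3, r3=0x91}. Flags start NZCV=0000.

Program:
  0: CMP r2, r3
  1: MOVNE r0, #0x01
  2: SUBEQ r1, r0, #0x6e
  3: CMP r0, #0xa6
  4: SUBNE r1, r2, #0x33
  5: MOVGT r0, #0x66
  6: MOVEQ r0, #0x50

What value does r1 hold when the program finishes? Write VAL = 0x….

VAL = 0xb0

0: ✓ CMP  NZCV=0010
1: ✓ MOVNE  r0←0x01
2: · SUBEQ
3: ✓ CMP  NZCV=0000
4: ✓ SUBNE  r1←0xb0
5: ✓ MOVGT  r0←0x66
6: · MOVEQ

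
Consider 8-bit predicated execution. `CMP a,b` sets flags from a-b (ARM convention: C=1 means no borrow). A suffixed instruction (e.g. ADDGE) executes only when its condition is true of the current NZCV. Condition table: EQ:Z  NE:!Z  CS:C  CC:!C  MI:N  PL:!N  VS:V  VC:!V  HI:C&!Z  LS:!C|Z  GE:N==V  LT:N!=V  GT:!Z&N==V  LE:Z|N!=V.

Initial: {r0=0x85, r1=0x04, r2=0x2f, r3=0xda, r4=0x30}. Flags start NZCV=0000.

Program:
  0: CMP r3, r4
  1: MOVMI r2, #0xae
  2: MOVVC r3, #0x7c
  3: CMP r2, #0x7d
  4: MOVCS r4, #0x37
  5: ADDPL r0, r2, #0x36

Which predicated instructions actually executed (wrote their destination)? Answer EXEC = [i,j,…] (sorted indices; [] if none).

[0] flags=1010 → (cmp)
[1] flags=1010 MI?T → r2=0xae
[2] flags=1010 VC?T → r3=0x7c
[3] flags=0011 → (cmp)
[4] flags=0011 CS?T → r4=0x37
[5] flags=0011 PL?T → r0=0xe4

EXEC = [1,2,4,5]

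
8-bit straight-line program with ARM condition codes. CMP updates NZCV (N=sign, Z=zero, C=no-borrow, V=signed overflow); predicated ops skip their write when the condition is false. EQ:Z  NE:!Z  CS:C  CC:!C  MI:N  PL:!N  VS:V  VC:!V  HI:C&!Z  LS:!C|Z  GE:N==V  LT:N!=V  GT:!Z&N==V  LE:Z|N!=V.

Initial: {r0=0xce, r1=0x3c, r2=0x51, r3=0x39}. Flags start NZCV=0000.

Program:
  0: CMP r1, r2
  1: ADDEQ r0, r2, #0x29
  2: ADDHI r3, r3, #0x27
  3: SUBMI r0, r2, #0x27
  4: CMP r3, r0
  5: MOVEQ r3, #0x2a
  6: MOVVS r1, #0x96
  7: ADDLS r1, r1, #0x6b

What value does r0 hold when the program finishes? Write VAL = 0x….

[0] flags=1000 → (cmp)
[1] flags=1000 EQ?F → skip
[2] flags=1000 HI?F → skip
[3] flags=1000 MI?T → r0=0x2a
[4] flags=0010 → (cmp)
[5] flags=0010 EQ?F → skip
[6] flags=0010 VS?F → skip
[7] flags=0010 LS?F → skip

VAL = 0x2a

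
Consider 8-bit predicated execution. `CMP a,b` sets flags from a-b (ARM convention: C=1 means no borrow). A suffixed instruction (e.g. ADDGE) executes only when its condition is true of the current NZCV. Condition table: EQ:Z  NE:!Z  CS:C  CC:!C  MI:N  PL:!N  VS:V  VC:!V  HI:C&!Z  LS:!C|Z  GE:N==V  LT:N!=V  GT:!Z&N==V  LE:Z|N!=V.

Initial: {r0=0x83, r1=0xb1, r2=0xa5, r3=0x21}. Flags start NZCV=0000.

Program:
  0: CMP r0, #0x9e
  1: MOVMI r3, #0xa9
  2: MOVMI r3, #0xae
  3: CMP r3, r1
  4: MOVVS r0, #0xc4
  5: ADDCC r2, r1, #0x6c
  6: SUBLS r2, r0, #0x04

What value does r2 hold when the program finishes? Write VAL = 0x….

VAL = 0x7f

[0] flags=1000 → (cmp)
[1] flags=1000 MI?T → r3=0xa9
[2] flags=1000 MI?T → r3=0xae
[3] flags=1000 → (cmp)
[4] flags=1000 VS?F → skip
[5] flags=1000 CC?T → r2=0x1d
[6] flags=1000 LS?T → r2=0x7f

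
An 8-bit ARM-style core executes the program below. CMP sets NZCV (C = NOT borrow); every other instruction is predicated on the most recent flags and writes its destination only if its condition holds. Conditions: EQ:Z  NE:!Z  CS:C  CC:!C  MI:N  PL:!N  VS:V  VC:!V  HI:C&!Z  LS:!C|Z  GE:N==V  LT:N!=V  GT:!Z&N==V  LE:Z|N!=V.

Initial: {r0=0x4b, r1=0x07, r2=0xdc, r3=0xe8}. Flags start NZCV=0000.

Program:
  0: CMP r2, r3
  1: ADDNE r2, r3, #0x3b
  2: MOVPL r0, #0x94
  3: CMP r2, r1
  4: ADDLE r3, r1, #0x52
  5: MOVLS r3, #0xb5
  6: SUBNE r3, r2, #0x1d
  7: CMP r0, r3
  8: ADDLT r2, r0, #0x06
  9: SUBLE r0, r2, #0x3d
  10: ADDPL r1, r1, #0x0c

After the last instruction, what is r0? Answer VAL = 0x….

VAL = 0x4b

[0] flags=1000 → (cmp)
[1] flags=1000 NE?T → r2=0x23
[2] flags=1000 PL?F → skip
[3] flags=0010 → (cmp)
[4] flags=0010 LE?F → skip
[5] flags=0010 LS?F → skip
[6] flags=0010 NE?T → r3=0x06
[7] flags=0010 → (cmp)
[8] flags=0010 LT?F → skip
[9] flags=0010 LE?F → skip
[10] flags=0010 PL?T → r1=0x13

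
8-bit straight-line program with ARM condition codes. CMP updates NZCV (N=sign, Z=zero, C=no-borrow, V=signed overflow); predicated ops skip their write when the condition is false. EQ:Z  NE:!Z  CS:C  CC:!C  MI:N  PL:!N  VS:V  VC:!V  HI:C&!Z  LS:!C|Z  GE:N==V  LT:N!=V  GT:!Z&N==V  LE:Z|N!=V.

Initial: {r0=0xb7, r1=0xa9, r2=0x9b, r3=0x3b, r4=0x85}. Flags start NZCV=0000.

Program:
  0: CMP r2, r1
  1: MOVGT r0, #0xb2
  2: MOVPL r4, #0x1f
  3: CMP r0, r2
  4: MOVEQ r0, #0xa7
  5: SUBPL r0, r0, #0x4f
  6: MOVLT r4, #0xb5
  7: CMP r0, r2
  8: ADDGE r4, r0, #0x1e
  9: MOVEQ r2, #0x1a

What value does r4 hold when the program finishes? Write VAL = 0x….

VAL = 0x86

0: ✓ CMP  NZCV=1000
1: · MOVGT
2: · MOVPL
3: ✓ CMP  NZCV=0010
4: · MOVEQ
5: ✓ SUBPL  r0←0x68
6: · MOVLT
7: ✓ CMP  NZCV=1001
8: ✓ ADDGE  r4←0x86
9: · MOVEQ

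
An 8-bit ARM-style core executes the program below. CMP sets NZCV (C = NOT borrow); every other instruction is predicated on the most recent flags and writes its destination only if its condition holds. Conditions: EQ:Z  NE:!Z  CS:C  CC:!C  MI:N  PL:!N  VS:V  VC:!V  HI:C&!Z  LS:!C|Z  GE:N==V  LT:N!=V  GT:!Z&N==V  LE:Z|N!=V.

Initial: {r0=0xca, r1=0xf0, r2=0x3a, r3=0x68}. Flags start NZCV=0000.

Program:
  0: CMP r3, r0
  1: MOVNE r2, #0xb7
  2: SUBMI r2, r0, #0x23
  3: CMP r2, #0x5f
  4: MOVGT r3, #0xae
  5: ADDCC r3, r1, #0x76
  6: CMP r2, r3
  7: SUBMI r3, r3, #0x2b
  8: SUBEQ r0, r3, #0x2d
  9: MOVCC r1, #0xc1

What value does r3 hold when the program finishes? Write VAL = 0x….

0: ✓ CMP  NZCV=1001
1: ✓ MOVNE  r2←0xb7
2: ✓ SUBMI  r2←0xa7
3: ✓ CMP  NZCV=0011
4: · MOVGT
5: · ADDCC
6: ✓ CMP  NZCV=0011
7: · SUBMI
8: · SUBEQ
9: · MOVCC

VAL = 0x68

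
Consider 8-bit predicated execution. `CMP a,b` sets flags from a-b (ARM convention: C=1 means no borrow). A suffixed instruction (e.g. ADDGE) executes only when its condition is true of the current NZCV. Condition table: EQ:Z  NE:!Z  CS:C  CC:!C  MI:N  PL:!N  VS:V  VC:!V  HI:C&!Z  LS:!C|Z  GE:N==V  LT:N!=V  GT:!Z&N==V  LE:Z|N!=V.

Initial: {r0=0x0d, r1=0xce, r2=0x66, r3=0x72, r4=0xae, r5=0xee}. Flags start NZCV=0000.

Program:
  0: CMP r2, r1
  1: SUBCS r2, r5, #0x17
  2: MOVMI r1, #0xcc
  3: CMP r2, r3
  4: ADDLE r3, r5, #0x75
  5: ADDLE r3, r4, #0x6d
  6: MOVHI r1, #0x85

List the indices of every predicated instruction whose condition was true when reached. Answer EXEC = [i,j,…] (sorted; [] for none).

EXEC = [2,4,5]

0: ✓ CMP  NZCV=1001
1: · SUBCS
2: ✓ MOVMI  r1←0xcc
3: ✓ CMP  NZCV=1000
4: ✓ ADDLE  r3←0x63
5: ✓ ADDLE  r3←0x1b
6: · MOVHI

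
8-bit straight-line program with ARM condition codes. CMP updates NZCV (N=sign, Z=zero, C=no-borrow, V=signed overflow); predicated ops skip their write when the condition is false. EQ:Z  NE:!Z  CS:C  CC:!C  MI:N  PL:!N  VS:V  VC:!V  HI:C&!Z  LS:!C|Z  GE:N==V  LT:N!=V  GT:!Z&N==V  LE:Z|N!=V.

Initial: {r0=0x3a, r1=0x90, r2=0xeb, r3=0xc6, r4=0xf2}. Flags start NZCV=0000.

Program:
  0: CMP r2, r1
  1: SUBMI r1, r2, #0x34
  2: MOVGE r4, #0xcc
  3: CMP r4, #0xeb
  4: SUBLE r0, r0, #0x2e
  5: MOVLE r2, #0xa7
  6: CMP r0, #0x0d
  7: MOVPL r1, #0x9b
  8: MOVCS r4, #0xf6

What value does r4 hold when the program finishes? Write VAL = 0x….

VAL = 0xcc

[0] flags=0010 → (cmp)
[1] flags=0010 MI?F → skip
[2] flags=0010 GE?T → r4=0xcc
[3] flags=1000 → (cmp)
[4] flags=1000 LE?T → r0=0x0c
[5] flags=1000 LE?T → r2=0xa7
[6] flags=1000 → (cmp)
[7] flags=1000 PL?F → skip
[8] flags=1000 CS?F → skip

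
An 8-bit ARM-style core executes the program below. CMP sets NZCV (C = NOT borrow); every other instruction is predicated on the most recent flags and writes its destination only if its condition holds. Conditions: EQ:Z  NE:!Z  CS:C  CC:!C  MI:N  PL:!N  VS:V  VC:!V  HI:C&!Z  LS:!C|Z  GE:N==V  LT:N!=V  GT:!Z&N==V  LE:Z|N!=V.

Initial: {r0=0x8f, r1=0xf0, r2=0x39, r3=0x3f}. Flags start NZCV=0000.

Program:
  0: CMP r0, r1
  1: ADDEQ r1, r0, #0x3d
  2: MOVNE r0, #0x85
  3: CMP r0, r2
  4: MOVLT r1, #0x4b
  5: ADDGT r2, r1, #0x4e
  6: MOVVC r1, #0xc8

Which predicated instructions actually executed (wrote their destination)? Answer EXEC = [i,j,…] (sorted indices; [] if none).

[0] flags=1000 → (cmp)
[1] flags=1000 EQ?F → skip
[2] flags=1000 NE?T → r0=0x85
[3] flags=0011 → (cmp)
[4] flags=0011 LT?T → r1=0x4b
[5] flags=0011 GT?F → skip
[6] flags=0011 VC?F → skip

EXEC = [2,4]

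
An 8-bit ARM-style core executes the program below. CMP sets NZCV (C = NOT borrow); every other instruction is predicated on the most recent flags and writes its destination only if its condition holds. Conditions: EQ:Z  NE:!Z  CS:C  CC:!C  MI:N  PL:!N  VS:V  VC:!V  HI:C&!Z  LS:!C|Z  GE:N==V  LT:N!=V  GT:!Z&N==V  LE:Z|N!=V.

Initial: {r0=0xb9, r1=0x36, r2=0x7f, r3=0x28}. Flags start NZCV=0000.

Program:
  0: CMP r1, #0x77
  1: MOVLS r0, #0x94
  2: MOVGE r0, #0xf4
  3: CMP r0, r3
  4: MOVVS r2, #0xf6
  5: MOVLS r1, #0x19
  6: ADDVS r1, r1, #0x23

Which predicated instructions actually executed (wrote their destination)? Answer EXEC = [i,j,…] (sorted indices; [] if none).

EXEC = [1,4,6]

[0] flags=1000 → (cmp)
[1] flags=1000 LS?T → r0=0x94
[2] flags=1000 GE?F → skip
[3] flags=0011 → (cmp)
[4] flags=0011 VS?T → r2=0xf6
[5] flags=0011 LS?F → skip
[6] flags=0011 VS?T → r1=0x59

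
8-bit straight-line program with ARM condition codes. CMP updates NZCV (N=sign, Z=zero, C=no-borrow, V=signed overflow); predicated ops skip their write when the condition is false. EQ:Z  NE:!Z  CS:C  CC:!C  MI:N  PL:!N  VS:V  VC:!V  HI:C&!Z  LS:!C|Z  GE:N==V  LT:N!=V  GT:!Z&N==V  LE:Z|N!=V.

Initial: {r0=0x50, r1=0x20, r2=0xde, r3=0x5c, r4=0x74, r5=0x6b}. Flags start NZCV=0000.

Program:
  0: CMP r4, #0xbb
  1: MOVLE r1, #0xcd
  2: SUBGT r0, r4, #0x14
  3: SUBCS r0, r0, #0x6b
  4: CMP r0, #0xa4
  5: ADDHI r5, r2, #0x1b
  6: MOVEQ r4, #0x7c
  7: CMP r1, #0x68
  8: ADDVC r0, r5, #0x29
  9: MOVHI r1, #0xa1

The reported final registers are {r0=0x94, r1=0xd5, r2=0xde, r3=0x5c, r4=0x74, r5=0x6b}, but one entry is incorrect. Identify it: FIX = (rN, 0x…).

FIX = (r1, 0x20)

[0] flags=1001 → (cmp)
[1] flags=1001 LE?F → skip
[2] flags=1001 GT?T → r0=0x60
[3] flags=1001 CS?F → skip
[4] flags=1001 → (cmp)
[5] flags=1001 HI?F → skip
[6] flags=1001 EQ?F → skip
[7] flags=1000 → (cmp)
[8] flags=1000 VC?T → r0=0x94
[9] flags=1000 HI?F → skip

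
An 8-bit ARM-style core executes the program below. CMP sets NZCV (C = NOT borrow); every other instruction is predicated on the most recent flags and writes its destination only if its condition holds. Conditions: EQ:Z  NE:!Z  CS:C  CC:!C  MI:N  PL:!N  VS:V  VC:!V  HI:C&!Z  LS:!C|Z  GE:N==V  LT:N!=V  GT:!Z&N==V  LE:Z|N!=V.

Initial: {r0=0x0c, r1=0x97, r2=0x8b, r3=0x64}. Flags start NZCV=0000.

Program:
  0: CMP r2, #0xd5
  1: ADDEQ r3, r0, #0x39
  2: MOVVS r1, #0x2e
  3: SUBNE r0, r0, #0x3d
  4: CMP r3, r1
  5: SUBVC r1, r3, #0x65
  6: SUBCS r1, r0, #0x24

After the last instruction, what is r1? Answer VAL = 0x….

VAL = 0x97

[0] flags=1000 → (cmp)
[1] flags=1000 EQ?F → skip
[2] flags=1000 VS?F → skip
[3] flags=1000 NE?T → r0=0xcf
[4] flags=1001 → (cmp)
[5] flags=1001 VC?F → skip
[6] flags=1001 CS?F → skip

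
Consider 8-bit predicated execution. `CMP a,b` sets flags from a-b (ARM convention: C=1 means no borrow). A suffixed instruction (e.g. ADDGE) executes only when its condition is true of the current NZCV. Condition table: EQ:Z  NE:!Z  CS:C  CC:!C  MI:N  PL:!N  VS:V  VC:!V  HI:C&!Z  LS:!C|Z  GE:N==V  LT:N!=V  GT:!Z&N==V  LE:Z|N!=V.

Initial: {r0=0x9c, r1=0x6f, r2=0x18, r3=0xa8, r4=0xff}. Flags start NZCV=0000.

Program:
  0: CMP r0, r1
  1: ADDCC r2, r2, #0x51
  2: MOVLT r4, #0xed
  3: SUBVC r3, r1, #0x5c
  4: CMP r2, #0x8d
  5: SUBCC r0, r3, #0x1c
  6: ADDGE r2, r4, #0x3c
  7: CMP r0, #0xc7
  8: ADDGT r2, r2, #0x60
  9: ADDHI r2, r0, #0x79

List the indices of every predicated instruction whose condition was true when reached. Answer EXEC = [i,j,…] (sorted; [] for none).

EXEC = [2,5,6]

0: ✓ CMP  NZCV=0011
1: · ADDCC
2: ✓ MOVLT  r4←0xed
3: · SUBVC
4: ✓ CMP  NZCV=1001
5: ✓ SUBCC  r0←0x8c
6: ✓ ADDGE  r2←0x29
7: ✓ CMP  NZCV=1000
8: · ADDGT
9: · ADDHI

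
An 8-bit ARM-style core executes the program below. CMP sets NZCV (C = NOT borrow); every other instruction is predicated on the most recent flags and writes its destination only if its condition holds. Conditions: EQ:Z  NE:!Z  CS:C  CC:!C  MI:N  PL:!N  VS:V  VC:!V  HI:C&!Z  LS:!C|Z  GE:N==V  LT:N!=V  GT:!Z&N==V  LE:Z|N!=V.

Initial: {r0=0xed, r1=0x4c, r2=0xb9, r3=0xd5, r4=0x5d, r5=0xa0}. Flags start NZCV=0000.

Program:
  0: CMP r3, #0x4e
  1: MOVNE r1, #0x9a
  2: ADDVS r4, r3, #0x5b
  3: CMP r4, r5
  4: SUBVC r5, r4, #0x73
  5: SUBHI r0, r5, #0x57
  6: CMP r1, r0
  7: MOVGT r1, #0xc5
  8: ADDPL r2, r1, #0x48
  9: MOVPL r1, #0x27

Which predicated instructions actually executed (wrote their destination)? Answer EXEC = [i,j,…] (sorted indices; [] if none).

0: ✓ CMP  NZCV=1010
1: ✓ MOVNE  r1←0x9a
2: · ADDVS
3: ✓ CMP  NZCV=1001
4: · SUBVC
5: · SUBHI
6: ✓ CMP  NZCV=1000
7: · MOVGT
8: · ADDPL
9: · MOVPL

EXEC = [1]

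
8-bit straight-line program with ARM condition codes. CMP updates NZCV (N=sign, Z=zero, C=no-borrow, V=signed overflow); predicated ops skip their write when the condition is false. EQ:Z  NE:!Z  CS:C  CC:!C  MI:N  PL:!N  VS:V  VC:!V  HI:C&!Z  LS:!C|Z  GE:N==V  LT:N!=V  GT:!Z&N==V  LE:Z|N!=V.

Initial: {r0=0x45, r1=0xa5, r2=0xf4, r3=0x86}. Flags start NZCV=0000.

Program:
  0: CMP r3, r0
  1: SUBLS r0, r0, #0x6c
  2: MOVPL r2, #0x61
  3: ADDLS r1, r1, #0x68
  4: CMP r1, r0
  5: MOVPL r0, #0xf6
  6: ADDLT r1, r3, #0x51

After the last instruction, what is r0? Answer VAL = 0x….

[0] flags=0011 → (cmp)
[1] flags=0011 LS?F → skip
[2] flags=0011 PL?T → r2=0x61
[3] flags=0011 LS?F → skip
[4] flags=0011 → (cmp)
[5] flags=0011 PL?T → r0=0xf6
[6] flags=0011 LT?T → r1=0xd7

VAL = 0xf6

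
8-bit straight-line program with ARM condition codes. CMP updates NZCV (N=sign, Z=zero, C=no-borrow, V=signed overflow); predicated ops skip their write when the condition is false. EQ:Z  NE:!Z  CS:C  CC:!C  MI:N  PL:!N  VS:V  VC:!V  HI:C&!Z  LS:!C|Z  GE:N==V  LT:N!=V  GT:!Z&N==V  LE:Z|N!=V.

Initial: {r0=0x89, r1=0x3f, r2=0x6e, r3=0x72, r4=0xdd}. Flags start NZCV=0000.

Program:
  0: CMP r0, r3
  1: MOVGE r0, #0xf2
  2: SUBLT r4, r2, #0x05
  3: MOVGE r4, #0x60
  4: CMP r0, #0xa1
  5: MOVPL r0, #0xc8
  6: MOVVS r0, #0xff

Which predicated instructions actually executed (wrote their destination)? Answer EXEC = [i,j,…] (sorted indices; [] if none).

0: ✓ CMP  NZCV=0011
1: · MOVGE
2: ✓ SUBLT  r4←0x69
3: · MOVGE
4: ✓ CMP  NZCV=1000
5: · MOVPL
6: · MOVVS

EXEC = [2]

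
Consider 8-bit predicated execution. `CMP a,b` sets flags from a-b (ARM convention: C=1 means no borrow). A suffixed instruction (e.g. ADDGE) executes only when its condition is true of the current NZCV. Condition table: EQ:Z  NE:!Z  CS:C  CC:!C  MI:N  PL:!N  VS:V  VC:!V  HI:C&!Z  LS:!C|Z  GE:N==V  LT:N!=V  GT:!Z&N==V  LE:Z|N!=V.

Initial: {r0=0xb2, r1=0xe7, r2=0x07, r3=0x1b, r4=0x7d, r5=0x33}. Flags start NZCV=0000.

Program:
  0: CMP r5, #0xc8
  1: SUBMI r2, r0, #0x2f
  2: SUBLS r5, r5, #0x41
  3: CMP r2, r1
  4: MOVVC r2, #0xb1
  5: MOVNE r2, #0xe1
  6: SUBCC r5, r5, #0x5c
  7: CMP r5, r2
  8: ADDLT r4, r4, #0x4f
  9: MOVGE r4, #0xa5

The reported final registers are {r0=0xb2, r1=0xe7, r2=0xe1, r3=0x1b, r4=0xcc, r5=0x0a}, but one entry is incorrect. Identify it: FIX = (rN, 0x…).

FIX = (r5, 0x96)

0: ✓ CMP  NZCV=0000
1: · SUBMI
2: ✓ SUBLS  r5←0xf2
3: ✓ CMP  NZCV=0000
4: ✓ MOVVC  r2←0xb1
5: ✓ MOVNE  r2←0xe1
6: ✓ SUBCC  r5←0x96
7: ✓ CMP  NZCV=1000
8: ✓ ADDLT  r4←0xcc
9: · MOVGE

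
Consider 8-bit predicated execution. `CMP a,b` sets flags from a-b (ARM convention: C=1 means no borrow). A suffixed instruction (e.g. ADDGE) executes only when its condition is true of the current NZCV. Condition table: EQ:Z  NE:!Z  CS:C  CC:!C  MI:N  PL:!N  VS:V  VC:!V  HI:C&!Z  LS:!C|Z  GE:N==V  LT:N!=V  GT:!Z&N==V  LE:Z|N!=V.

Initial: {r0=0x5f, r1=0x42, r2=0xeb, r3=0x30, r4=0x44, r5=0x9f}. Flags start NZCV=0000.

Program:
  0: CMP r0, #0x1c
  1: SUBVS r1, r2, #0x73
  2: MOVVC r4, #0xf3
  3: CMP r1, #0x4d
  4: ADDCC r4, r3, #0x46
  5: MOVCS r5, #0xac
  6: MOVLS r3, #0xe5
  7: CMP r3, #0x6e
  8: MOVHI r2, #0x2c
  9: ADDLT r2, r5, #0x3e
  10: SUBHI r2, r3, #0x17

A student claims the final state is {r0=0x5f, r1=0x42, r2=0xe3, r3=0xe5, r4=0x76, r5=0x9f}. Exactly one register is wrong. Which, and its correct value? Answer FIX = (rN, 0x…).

FIX = (r2, 0xce)

0: ✓ CMP  NZCV=0010
1: · SUBVS
2: ✓ MOVVC  r4←0xf3
3: ✓ CMP  NZCV=1000
4: ✓ ADDCC  r4←0x76
5: · MOVCS
6: ✓ MOVLS  r3←0xe5
7: ✓ CMP  NZCV=0011
8: ✓ MOVHI  r2←0x2c
9: ✓ ADDLT  r2←0xdd
10: ✓ SUBHI  r2←0xce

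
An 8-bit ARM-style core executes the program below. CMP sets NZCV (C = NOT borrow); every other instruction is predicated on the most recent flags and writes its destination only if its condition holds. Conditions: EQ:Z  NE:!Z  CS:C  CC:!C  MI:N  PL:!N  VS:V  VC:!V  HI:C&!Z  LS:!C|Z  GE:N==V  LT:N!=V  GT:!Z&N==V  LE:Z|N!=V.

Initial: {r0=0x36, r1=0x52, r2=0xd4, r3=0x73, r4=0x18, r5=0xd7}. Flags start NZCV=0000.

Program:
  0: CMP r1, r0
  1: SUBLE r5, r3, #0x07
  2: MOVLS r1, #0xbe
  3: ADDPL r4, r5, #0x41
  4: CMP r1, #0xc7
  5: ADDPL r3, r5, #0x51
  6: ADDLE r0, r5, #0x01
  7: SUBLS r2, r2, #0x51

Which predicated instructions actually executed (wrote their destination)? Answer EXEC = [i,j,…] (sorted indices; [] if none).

EXEC = [3,7]

[0] flags=0010 → (cmp)
[1] flags=0010 LE?F → skip
[2] flags=0010 LS?F → skip
[3] flags=0010 PL?T → r4=0x18
[4] flags=1001 → (cmp)
[5] flags=1001 PL?F → skip
[6] flags=1001 LE?F → skip
[7] flags=1001 LS?T → r2=0x83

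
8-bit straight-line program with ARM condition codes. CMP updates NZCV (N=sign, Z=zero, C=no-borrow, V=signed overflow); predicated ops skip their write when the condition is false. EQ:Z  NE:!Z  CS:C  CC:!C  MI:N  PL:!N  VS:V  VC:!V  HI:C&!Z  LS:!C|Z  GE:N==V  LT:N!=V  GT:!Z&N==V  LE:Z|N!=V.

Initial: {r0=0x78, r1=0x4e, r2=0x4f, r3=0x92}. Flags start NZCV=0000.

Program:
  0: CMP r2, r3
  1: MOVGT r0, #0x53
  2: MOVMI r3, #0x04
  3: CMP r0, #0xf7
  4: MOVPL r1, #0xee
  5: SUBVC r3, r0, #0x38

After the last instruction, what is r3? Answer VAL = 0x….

VAL = 0x1b

0: ✓ CMP  NZCV=1001
1: ✓ MOVGT  r0←0x53
2: ✓ MOVMI  r3←0x04
3: ✓ CMP  NZCV=0000
4: ✓ MOVPL  r1←0xee
5: ✓ SUBVC  r3←0x1b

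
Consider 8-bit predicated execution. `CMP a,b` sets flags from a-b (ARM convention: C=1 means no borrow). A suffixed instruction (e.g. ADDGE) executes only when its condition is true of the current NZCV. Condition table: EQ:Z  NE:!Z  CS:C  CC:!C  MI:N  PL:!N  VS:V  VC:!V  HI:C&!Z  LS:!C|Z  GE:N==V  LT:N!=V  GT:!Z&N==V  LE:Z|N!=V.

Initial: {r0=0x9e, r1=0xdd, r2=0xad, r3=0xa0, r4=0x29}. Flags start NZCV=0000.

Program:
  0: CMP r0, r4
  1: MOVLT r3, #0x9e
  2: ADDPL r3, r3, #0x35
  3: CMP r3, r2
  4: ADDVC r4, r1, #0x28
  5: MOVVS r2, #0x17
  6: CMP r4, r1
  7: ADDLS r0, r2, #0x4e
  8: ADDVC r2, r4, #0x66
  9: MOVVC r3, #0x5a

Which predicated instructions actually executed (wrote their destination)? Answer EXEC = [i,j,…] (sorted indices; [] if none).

[0] flags=0011 → (cmp)
[1] flags=0011 LT?T → r3=0x9e
[2] flags=0011 PL?T → r3=0xd3
[3] flags=0010 → (cmp)
[4] flags=0010 VC?T → r4=0x05
[5] flags=0010 VS?F → skip
[6] flags=0000 → (cmp)
[7] flags=0000 LS?T → r0=0xfb
[8] flags=0000 VC?T → r2=0x6b
[9] flags=0000 VC?T → r3=0x5a

EXEC = [1,2,4,7,8,9]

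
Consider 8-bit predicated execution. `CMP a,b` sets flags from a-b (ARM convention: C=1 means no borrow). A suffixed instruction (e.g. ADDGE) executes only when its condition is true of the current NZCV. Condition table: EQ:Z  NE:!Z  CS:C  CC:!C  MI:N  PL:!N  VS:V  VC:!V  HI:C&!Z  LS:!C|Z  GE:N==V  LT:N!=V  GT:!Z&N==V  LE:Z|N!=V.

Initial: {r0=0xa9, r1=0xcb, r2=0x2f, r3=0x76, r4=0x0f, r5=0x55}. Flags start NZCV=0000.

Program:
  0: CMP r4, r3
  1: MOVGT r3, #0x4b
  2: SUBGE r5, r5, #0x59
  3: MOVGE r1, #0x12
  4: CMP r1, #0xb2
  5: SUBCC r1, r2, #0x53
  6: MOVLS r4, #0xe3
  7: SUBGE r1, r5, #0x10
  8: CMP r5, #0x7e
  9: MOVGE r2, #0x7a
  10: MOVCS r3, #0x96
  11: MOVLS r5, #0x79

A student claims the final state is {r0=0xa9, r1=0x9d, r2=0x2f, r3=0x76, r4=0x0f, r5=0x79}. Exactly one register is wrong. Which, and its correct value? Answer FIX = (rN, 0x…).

FIX = (r1, 0x45)

0: ✓ CMP  NZCV=1000
1: · MOVGT
2: · SUBGE
3: · MOVGE
4: ✓ CMP  NZCV=0010
5: · SUBCC
6: · MOVLS
7: ✓ SUBGE  r1←0x45
8: ✓ CMP  NZCV=1000
9: · MOVGE
10: · MOVCS
11: ✓ MOVLS  r5←0x79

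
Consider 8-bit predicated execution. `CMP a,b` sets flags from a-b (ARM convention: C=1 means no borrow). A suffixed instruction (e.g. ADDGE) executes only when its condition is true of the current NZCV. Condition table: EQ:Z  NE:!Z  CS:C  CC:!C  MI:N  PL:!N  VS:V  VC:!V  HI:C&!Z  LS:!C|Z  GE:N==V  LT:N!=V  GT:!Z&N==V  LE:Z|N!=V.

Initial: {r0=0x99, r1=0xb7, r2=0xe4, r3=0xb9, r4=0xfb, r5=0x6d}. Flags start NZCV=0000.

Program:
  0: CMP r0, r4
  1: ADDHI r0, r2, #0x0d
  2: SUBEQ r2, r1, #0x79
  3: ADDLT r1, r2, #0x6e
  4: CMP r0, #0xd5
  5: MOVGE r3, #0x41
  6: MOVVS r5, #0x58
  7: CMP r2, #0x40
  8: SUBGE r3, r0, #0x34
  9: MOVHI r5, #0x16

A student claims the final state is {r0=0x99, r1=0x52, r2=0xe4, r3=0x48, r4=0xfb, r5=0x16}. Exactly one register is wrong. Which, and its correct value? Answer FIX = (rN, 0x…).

FIX = (r3, 0xb9)

0: ✓ CMP  NZCV=1000
1: · ADDHI
2: · SUBEQ
3: ✓ ADDLT  r1←0x52
4: ✓ CMP  NZCV=1000
5: · MOVGE
6: · MOVVS
7: ✓ CMP  NZCV=1010
8: · SUBGE
9: ✓ MOVHI  r5←0x16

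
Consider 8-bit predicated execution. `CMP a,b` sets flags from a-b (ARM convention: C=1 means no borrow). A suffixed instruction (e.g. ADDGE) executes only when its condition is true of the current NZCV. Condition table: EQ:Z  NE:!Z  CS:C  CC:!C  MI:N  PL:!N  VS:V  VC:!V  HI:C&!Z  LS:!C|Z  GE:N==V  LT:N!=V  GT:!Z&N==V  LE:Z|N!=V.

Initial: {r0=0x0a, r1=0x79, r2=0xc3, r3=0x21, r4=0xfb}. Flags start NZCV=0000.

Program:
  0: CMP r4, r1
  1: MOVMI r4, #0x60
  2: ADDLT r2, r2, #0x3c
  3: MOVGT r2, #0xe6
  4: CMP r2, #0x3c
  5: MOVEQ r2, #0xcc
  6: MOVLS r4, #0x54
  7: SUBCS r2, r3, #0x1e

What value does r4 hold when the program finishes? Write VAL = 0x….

VAL = 0x60

0: ✓ CMP  NZCV=1010
1: ✓ MOVMI  r4←0x60
2: ✓ ADDLT  r2←0xff
3: · MOVGT
4: ✓ CMP  NZCV=1010
5: · MOVEQ
6: · MOVLS
7: ✓ SUBCS  r2←0x03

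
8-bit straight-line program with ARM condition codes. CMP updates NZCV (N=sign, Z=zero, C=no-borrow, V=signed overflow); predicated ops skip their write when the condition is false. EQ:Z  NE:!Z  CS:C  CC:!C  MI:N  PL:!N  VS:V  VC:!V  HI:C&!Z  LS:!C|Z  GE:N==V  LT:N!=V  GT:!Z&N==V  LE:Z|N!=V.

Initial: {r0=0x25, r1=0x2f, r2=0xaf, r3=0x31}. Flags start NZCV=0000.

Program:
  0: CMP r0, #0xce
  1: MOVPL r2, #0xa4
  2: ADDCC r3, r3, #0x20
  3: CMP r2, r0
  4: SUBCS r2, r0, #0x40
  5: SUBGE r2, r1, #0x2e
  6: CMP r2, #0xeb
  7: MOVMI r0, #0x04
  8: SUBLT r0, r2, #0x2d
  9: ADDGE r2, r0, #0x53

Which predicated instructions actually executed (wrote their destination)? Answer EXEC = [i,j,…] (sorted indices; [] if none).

EXEC = [1,2,4,7,8]

0: ✓ CMP  NZCV=0000
1: ✓ MOVPL  r2←0xa4
2: ✓ ADDCC  r3←0x51
3: ✓ CMP  NZCV=0011
4: ✓ SUBCS  r2←0xe5
5: · SUBGE
6: ✓ CMP  NZCV=1000
7: ✓ MOVMI  r0←0x04
8: ✓ SUBLT  r0←0xb8
9: · ADDGE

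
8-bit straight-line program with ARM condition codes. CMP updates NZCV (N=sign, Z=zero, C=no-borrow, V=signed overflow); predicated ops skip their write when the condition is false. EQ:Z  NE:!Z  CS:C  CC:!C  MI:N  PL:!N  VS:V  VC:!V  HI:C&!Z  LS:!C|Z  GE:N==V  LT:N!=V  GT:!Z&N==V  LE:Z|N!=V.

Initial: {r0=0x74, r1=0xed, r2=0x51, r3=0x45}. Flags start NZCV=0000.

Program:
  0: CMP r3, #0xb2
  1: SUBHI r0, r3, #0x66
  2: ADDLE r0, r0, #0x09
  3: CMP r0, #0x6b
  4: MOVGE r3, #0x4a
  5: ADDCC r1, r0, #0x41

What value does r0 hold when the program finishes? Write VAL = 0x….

VAL = 0x74

0: ✓ CMP  NZCV=1001
1: · SUBHI
2: · ADDLE
3: ✓ CMP  NZCV=0010
4: ✓ MOVGE  r3←0x4a
5: · ADDCC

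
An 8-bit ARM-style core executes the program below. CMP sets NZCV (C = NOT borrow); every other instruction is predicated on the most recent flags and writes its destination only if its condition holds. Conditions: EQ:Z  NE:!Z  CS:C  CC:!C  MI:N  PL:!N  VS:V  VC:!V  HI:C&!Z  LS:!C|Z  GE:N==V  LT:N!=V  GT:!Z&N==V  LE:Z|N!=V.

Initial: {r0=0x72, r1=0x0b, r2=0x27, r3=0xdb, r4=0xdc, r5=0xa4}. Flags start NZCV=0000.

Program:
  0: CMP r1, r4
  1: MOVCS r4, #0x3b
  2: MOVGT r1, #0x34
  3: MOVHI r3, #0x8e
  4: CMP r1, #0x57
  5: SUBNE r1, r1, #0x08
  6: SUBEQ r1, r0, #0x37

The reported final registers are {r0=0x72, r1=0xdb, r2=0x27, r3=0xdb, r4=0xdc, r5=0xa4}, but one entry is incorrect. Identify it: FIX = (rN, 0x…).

[0] flags=0000 → (cmp)
[1] flags=0000 CS?F → skip
[2] flags=0000 GT?T → r1=0x34
[3] flags=0000 HI?F → skip
[4] flags=1000 → (cmp)
[5] flags=1000 NE?T → r1=0x2c
[6] flags=1000 EQ?F → skip

FIX = (r1, 0x2c)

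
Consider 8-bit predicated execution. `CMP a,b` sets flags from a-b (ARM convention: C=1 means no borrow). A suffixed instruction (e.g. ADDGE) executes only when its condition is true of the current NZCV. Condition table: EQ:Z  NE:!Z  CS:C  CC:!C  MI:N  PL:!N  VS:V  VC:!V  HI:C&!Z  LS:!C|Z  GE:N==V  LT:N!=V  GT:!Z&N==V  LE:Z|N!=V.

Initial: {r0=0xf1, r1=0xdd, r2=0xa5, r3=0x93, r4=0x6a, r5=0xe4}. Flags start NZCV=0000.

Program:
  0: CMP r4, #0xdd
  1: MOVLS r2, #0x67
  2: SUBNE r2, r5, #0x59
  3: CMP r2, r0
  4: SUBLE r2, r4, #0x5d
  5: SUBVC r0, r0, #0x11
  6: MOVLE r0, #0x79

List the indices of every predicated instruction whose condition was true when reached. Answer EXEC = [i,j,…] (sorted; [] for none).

[0] flags=1001 → (cmp)
[1] flags=1001 LS?T → r2=0x67
[2] flags=1001 NE?T → r2=0x8b
[3] flags=1000 → (cmp)
[4] flags=1000 LE?T → r2=0x0d
[5] flags=1000 VC?T → r0=0xe0
[6] flags=1000 LE?T → r0=0x79

EXEC = [1,2,4,5,6]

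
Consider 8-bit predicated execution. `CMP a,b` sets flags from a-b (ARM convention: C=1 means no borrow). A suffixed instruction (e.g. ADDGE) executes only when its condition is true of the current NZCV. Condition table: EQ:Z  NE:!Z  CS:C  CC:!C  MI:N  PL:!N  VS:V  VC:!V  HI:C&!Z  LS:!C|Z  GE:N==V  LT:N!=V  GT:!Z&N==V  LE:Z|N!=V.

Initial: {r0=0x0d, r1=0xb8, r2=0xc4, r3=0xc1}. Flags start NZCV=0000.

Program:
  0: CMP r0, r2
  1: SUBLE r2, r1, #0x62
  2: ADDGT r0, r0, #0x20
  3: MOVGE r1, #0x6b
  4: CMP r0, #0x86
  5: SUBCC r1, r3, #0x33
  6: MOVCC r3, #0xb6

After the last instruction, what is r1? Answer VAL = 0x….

0: ✓ CMP  NZCV=0000
1: · SUBLE
2: ✓ ADDGT  r0←0x2d
3: ✓ MOVGE  r1←0x6b
4: ✓ CMP  NZCV=1001
5: ✓ SUBCC  r1←0x8e
6: ✓ MOVCC  r3←0xb6

VAL = 0x8e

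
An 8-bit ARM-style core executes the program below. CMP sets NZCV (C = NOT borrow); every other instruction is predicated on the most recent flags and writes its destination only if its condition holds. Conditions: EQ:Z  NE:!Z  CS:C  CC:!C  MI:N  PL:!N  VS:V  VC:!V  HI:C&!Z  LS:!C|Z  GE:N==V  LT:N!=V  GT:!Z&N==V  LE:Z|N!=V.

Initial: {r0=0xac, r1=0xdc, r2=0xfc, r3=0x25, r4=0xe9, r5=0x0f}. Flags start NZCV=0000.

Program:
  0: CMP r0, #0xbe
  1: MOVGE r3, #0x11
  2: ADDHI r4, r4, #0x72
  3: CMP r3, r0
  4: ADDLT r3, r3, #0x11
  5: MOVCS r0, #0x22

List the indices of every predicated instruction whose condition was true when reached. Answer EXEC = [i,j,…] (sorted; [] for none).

EXEC = []

[0] flags=1000 → (cmp)
[1] flags=1000 GE?F → skip
[2] flags=1000 HI?F → skip
[3] flags=0000 → (cmp)
[4] flags=0000 LT?F → skip
[5] flags=0000 CS?F → skip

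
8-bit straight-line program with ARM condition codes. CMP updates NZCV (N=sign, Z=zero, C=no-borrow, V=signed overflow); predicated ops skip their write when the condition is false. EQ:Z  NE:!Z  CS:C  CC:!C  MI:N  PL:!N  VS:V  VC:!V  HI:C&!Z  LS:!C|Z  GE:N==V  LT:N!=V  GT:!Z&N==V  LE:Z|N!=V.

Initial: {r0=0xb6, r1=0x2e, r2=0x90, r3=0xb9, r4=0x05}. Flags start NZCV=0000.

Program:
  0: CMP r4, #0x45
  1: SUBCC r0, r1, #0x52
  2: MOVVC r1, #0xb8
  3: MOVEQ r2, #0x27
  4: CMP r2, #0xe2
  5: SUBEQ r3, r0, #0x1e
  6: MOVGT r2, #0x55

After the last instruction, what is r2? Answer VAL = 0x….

0: ✓ CMP  NZCV=1000
1: ✓ SUBCC  r0←0xdc
2: ✓ MOVVC  r1←0xb8
3: · MOVEQ
4: ✓ CMP  NZCV=1000
5: · SUBEQ
6: · MOVGT

VAL = 0x90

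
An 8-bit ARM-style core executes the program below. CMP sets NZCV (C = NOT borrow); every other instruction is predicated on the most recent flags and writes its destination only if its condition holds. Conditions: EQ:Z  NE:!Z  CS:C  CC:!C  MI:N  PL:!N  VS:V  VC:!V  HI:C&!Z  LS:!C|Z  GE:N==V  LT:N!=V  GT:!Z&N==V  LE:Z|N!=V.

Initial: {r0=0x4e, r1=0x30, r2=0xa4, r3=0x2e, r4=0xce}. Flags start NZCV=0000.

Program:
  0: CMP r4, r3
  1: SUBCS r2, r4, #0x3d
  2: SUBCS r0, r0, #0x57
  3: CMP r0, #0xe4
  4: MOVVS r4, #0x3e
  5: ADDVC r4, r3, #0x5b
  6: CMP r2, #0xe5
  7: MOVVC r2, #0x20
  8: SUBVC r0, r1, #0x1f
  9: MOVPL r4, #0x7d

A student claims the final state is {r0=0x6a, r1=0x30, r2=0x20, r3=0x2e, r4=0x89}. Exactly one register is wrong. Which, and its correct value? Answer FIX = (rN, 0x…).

FIX = (r0, 0x11)

[0] flags=1010 → (cmp)
[1] flags=1010 CS?T → r2=0x91
[2] flags=1010 CS?T → r0=0xf7
[3] flags=0010 → (cmp)
[4] flags=0010 VS?F → skip
[5] flags=0010 VC?T → r4=0x89
[6] flags=1000 → (cmp)
[7] flags=1000 VC?T → r2=0x20
[8] flags=1000 VC?T → r0=0x11
[9] flags=1000 PL?F → skip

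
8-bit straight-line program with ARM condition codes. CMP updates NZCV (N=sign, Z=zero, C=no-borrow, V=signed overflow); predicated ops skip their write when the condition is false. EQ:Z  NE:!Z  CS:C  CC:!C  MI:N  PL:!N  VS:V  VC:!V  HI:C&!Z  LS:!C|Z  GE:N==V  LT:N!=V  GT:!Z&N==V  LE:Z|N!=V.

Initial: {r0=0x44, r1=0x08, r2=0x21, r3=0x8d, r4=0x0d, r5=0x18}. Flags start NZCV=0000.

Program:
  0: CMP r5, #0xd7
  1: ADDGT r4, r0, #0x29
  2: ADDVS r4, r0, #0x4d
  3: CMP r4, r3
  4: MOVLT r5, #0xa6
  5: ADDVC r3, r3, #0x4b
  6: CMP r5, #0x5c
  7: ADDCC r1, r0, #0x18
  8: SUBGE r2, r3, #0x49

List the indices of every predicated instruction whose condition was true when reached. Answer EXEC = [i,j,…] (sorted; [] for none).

[0] flags=0000 → (cmp)
[1] flags=0000 GT?T → r4=0x6d
[2] flags=0000 VS?F → skip
[3] flags=1001 → (cmp)
[4] flags=1001 LT?F → skip
[5] flags=1001 VC?F → skip
[6] flags=1000 → (cmp)
[7] flags=1000 CC?T → r1=0x5c
[8] flags=1000 GE?F → skip

EXEC = [1,7]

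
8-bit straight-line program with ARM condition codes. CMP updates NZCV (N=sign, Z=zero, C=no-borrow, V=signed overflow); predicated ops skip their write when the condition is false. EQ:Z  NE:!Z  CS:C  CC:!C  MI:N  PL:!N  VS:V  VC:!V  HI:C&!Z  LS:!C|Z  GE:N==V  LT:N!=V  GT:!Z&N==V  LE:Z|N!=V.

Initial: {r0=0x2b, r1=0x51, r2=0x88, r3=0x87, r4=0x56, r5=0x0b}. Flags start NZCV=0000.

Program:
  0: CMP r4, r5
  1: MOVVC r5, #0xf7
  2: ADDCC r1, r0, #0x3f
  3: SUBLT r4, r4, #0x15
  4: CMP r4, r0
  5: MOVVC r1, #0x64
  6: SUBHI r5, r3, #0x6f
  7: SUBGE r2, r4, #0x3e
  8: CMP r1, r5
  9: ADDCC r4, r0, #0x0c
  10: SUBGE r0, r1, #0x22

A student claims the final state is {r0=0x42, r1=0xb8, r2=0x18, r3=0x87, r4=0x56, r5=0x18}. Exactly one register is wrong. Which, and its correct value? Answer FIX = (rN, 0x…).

[0] flags=0010 → (cmp)
[1] flags=0010 VC?T → r5=0xf7
[2] flags=0010 CC?F → skip
[3] flags=0010 LT?F → skip
[4] flags=0010 → (cmp)
[5] flags=0010 VC?T → r1=0x64
[6] flags=0010 HI?T → r5=0x18
[7] flags=0010 GE?T → r2=0x18
[8] flags=0010 → (cmp)
[9] flags=0010 CC?F → skip
[10] flags=0010 GE?T → r0=0x42

FIX = (r1, 0x64)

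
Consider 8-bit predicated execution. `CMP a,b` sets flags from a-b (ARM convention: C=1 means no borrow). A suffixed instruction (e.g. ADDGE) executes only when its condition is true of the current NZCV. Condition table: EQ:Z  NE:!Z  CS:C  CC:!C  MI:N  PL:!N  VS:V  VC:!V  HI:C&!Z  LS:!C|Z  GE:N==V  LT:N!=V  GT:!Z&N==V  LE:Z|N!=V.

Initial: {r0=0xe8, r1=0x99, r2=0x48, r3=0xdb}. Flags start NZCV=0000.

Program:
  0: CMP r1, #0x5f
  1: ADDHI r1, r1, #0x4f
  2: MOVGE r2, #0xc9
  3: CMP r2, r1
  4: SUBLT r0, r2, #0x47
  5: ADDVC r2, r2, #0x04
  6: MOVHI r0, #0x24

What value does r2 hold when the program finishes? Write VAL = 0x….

VAL = 0x4c

[0] flags=0011 → (cmp)
[1] flags=0011 HI?T → r1=0xe8
[2] flags=0011 GE?F → skip
[3] flags=0000 → (cmp)
[4] flags=0000 LT?F → skip
[5] flags=0000 VC?T → r2=0x4c
[6] flags=0000 HI?F → skip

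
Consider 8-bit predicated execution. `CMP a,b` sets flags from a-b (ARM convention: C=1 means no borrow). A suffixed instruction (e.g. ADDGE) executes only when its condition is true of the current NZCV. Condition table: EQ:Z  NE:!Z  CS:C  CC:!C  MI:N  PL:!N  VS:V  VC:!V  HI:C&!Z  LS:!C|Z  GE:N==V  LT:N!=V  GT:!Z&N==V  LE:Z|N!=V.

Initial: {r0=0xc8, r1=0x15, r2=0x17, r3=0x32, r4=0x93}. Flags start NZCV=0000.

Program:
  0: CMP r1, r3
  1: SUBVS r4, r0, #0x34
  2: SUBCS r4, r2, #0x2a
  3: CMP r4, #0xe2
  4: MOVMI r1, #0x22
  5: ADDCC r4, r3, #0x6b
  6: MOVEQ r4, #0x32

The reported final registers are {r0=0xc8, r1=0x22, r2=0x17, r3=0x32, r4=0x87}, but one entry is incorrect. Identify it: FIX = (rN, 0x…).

FIX = (r4, 0x9d)

0: ✓ CMP  NZCV=1000
1: · SUBVS
2: · SUBCS
3: ✓ CMP  NZCV=1000
4: ✓ MOVMI  r1←0x22
5: ✓ ADDCC  r4←0x9d
6: · MOVEQ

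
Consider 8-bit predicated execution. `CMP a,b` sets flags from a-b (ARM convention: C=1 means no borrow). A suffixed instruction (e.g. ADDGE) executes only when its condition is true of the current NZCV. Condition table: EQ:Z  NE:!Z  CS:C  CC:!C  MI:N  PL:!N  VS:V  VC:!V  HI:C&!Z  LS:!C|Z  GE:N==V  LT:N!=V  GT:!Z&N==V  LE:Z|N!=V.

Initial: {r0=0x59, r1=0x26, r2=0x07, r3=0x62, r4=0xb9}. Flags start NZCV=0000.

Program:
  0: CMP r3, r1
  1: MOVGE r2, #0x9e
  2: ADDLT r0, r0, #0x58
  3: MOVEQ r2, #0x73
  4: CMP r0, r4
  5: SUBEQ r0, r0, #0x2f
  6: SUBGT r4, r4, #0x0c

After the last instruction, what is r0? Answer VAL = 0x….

VAL = 0x59

[0] flags=0010 → (cmp)
[1] flags=0010 GE?T → r2=0x9e
[2] flags=0010 LT?F → skip
[3] flags=0010 EQ?F → skip
[4] flags=1001 → (cmp)
[5] flags=1001 EQ?F → skip
[6] flags=1001 GT?T → r4=0xad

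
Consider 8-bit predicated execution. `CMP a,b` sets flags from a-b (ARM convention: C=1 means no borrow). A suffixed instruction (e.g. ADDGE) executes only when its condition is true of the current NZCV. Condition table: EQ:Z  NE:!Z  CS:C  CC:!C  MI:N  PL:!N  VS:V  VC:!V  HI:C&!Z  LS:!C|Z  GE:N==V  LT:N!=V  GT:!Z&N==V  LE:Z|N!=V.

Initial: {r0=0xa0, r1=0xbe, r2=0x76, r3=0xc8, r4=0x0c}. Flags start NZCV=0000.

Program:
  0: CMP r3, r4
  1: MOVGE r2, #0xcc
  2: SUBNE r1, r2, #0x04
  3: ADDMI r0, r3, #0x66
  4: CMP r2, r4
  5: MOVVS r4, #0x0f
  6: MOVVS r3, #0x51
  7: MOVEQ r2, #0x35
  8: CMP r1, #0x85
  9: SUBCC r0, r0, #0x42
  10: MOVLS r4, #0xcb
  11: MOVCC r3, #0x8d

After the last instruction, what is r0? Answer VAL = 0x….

0: ✓ CMP  NZCV=1010
1: · MOVGE
2: ✓ SUBNE  r1←0x72
3: ✓ ADDMI  r0←0x2e
4: ✓ CMP  NZCV=0010
5: · MOVVS
6: · MOVVS
7: · MOVEQ
8: ✓ CMP  NZCV=1001
9: ✓ SUBCC  r0←0xec
10: ✓ MOVLS  r4←0xcb
11: ✓ MOVCC  r3←0x8d

VAL = 0xec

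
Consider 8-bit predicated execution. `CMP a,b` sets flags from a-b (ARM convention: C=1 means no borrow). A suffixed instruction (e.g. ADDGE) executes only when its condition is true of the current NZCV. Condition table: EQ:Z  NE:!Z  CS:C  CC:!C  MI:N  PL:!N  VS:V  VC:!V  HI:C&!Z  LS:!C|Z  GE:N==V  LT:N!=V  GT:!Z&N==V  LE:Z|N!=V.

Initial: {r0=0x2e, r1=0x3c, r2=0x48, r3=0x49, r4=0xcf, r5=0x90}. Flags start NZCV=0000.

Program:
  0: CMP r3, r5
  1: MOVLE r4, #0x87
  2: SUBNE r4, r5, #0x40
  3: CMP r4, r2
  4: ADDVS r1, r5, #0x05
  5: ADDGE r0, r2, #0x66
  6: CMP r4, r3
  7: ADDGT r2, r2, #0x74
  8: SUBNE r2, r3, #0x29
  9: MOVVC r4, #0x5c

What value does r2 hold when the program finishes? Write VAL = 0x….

0: ✓ CMP  NZCV=1001
1: · MOVLE
2: ✓ SUBNE  r4←0x50
3: ✓ CMP  NZCV=0010
4: · ADDVS
5: ✓ ADDGE  r0←0xae
6: ✓ CMP  NZCV=0010
7: ✓ ADDGT  r2←0xbc
8: ✓ SUBNE  r2←0x20
9: ✓ MOVVC  r4←0x5c

VAL = 0x20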